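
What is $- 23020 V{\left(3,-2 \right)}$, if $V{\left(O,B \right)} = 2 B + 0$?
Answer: $92080$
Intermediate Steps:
$V{\left(O,B \right)} = 2 B$
$- 23020 V{\left(3,-2 \right)} = - 23020 \cdot 2 \left(-2\right) = \left(-23020\right) \left(-4\right) = 92080$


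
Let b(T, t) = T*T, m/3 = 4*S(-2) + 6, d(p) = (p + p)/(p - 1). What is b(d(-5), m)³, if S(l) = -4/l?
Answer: 15625/729 ≈ 21.433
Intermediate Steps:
d(p) = 2*p/(-1 + p) (d(p) = (2*p)/(-1 + p) = 2*p/(-1 + p))
m = 42 (m = 3*(4*(-4/(-2)) + 6) = 3*(4*(-4*(-½)) + 6) = 3*(4*2 + 6) = 3*(8 + 6) = 3*14 = 42)
b(T, t) = T²
b(d(-5), m)³ = ((2*(-5)/(-1 - 5))²)³ = ((2*(-5)/(-6))²)³ = ((2*(-5)*(-⅙))²)³ = ((5/3)²)³ = (25/9)³ = 15625/729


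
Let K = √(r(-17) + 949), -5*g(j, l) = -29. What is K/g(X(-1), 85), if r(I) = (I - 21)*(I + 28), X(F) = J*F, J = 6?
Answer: 15*√59/29 ≈ 3.9730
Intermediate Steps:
X(F) = 6*F
g(j, l) = 29/5 (g(j, l) = -⅕*(-29) = 29/5)
r(I) = (-21 + I)*(28 + I)
K = 3*√59 (K = √((-588 + (-17)² + 7*(-17)) + 949) = √((-588 + 289 - 119) + 949) = √(-418 + 949) = √531 = 3*√59 ≈ 23.043)
K/g(X(-1), 85) = (3*√59)/(29/5) = (3*√59)*(5/29) = 15*√59/29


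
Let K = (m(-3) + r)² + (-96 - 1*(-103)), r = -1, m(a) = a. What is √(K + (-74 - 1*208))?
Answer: I*√259 ≈ 16.093*I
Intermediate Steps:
K = 23 (K = (-3 - 1)² + (-96 - 1*(-103)) = (-4)² + (-96 + 103) = 16 + 7 = 23)
√(K + (-74 - 1*208)) = √(23 + (-74 - 1*208)) = √(23 + (-74 - 208)) = √(23 - 282) = √(-259) = I*√259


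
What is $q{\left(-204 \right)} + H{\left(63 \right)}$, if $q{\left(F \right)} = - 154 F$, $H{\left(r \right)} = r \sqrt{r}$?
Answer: $31416 + 189 \sqrt{7} \approx 31916.0$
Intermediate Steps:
$H{\left(r \right)} = r^{\frac{3}{2}}$
$q{\left(-204 \right)} + H{\left(63 \right)} = \left(-154\right) \left(-204\right) + 63^{\frac{3}{2}} = 31416 + 189 \sqrt{7}$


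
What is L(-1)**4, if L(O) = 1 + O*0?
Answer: 1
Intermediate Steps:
L(O) = 1 (L(O) = 1 + 0 = 1)
L(-1)**4 = 1**4 = 1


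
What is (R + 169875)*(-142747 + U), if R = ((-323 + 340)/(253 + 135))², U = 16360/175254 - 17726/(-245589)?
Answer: -8728985192069347461890599/359971233233648 ≈ -2.4249e+10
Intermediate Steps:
U = 395799358/2391136367 (U = 16360*(1/175254) - 17726*(-1/245589) = 8180/87627 + 17726/245589 = 395799358/2391136367 ≈ 0.16553)
R = 289/150544 (R = (17/388)² = 289/150544 ≈ 0.0019197)
(R + 169875)*(-142747 + U) = (289/150544 + 169875)*(-142747 + 395799358/2391136367) = (25573662289/150544)*(-341327147180791/2391136367) = -8728985192069347461890599/359971233233648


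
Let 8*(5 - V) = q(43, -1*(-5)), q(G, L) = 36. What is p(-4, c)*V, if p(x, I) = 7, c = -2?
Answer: 7/2 ≈ 3.5000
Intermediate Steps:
V = ½ (V = 5 - ⅛*36 = 5 - 9/2 = ½ ≈ 0.50000)
p(-4, c)*V = 7*(½) = 7/2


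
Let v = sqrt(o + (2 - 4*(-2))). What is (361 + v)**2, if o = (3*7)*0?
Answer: (361 + sqrt(10))**2 ≈ 1.3261e+5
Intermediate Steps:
o = 0 (o = 21*0 = 0)
v = sqrt(10) (v = sqrt(0 + (2 - 4*(-2))) = sqrt(0 + (2 + 8)) = sqrt(0 + 10) = sqrt(10) ≈ 3.1623)
(361 + v)**2 = (361 + sqrt(10))**2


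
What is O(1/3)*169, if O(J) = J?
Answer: 169/3 ≈ 56.333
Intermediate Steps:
O(1/3)*169 = 169/3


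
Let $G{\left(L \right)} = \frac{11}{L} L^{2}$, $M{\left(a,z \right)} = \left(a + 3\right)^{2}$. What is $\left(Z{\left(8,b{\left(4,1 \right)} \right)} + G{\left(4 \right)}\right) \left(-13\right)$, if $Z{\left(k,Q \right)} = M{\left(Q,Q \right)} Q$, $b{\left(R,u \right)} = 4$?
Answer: $-3120$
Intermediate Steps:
$M{\left(a,z \right)} = \left(3 + a\right)^{2}$
$Z{\left(k,Q \right)} = Q \left(3 + Q\right)^{2}$ ($Z{\left(k,Q \right)} = \left(3 + Q\right)^{2} Q = Q \left(3 + Q\right)^{2}$)
$G{\left(L \right)} = 11 L$
$\left(Z{\left(8,b{\left(4,1 \right)} \right)} + G{\left(4 \right)}\right) \left(-13\right) = \left(4 \left(3 + 4\right)^{2} + 11 \cdot 4\right) \left(-13\right) = \left(4 \cdot 7^{2} + 44\right) \left(-13\right) = \left(4 \cdot 49 + 44\right) \left(-13\right) = \left(196 + 44\right) \left(-13\right) = 240 \left(-13\right) = -3120$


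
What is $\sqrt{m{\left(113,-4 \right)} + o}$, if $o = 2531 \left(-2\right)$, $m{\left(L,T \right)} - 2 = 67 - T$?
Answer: $i \sqrt{4989} \approx 70.633 i$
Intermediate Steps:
$m{\left(L,T \right)} = 69 - T$ ($m{\left(L,T \right)} = 2 - \left(-67 + T\right) = 69 - T$)
$o = -5062$
$\sqrt{m{\left(113,-4 \right)} + o} = \sqrt{\left(69 - -4\right) - 5062} = \sqrt{\left(69 + 4\right) - 5062} = \sqrt{73 - 5062} = \sqrt{-4989} = i \sqrt{4989}$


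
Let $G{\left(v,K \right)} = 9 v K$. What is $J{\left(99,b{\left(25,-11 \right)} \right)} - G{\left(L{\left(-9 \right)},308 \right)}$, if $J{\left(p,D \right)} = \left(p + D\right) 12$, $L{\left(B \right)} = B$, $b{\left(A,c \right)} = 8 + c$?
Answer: $26100$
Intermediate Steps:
$J{\left(p,D \right)} = 12 D + 12 p$ ($J{\left(p,D \right)} = \left(D + p\right) 12 = 12 D + 12 p$)
$G{\left(v,K \right)} = 9 K v$
$J{\left(99,b{\left(25,-11 \right)} \right)} - G{\left(L{\left(-9 \right)},308 \right)} = \left(12 \left(8 - 11\right) + 12 \cdot 99\right) - 9 \cdot 308 \left(-9\right) = \left(12 \left(-3\right) + 1188\right) - -24948 = \left(-36 + 1188\right) + 24948 = 1152 + 24948 = 26100$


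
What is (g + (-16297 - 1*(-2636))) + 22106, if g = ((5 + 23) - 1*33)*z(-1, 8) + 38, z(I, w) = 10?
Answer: 8433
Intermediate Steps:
g = -12 (g = ((5 + 23) - 1*33)*10 + 38 = (28 - 33)*10 + 38 = -5*10 + 38 = -50 + 38 = -12)
(g + (-16297 - 1*(-2636))) + 22106 = (-12 + (-16297 - 1*(-2636))) + 22106 = (-12 + (-16297 + 2636)) + 22106 = (-12 - 13661) + 22106 = -13673 + 22106 = 8433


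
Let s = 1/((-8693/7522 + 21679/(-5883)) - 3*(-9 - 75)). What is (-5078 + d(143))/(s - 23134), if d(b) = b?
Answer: 53975452100325/253022875482404 ≈ 0.21332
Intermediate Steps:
s = 44251926/10937274995 (s = 1/((-8693*1/7522 + 21679*(-1/5883)) - 3*(-84)) = 1/((-8693/7522 - 21679/5883) + 252) = 1/(-214210357/44251926 + 252) = 1/(10937274995/44251926) = 44251926/10937274995 ≈ 0.0040460)
(-5078 + d(143))/(s - 23134) = (-5078 + 143)/(44251926/10937274995 - 23134) = -4935/(-253022875482404/10937274995) = -4935*(-10937274995/253022875482404) = 53975452100325/253022875482404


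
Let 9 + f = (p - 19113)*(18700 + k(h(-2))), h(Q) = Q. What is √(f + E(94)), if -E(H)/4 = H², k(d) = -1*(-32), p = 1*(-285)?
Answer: I*√363398689 ≈ 19063.0*I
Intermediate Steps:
p = -285
k(d) = 32
E(H) = -4*H²
f = -363363345 (f = -9 + (-285 - 19113)*(18700 + 32) = -9 - 19398*18732 = -9 - 363363336 = -363363345)
√(f + E(94)) = √(-363363345 - 4*94²) = √(-363363345 - 4*8836) = √(-363363345 - 35344) = √(-363398689) = I*√363398689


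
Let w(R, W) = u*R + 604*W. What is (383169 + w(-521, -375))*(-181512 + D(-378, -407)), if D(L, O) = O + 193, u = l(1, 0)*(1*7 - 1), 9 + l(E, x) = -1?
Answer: -34151585454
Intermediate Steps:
l(E, x) = -10 (l(E, x) = -9 - 1 = -10)
u = -60 (u = -10*(1*7 - 1) = -10*(7 - 1) = -10*6 = -60)
D(L, O) = 193 + O
w(R, W) = -60*R + 604*W
(383169 + w(-521, -375))*(-181512 + D(-378, -407)) = (383169 + (-60*(-521) + 604*(-375)))*(-181512 + (193 - 407)) = (383169 + (31260 - 226500))*(-181512 - 214) = (383169 - 195240)*(-181726) = 187929*(-181726) = -34151585454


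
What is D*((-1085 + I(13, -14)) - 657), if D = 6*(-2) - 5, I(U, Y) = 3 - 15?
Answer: 29818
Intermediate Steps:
I(U, Y) = -12
D = -17 (D = -12 - 5 = -17)
D*((-1085 + I(13, -14)) - 657) = -17*((-1085 - 12) - 657) = -17*(-1097 - 657) = -17*(-1754) = 29818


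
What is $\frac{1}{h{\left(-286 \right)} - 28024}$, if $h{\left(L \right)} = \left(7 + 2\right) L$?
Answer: $- \frac{1}{30598} \approx -3.2682 \cdot 10^{-5}$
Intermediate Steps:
$h{\left(L \right)} = 9 L$
$\frac{1}{h{\left(-286 \right)} - 28024} = \frac{1}{9 \left(-286\right) - 28024} = \frac{1}{-2574 - 28024} = \frac{1}{-30598} = - \frac{1}{30598}$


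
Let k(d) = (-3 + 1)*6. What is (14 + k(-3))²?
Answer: 4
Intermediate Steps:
k(d) = -12 (k(d) = -2*6 = -12)
(14 + k(-3))² = (14 - 12)² = 2² = 4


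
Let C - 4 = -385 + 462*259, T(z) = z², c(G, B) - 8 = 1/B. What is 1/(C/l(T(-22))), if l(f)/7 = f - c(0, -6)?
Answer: 19999/715662 ≈ 0.027945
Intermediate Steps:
c(G, B) = 8 + 1/B
C = 119277 (C = 4 + (-385 + 462*259) = 4 + (-385 + 119658) = 4 + 119273 = 119277)
l(f) = -329/6 + 7*f (l(f) = 7*(f - (8 + 1/(-6))) = 7*(f - (8 - ⅙)) = 7*(f - 1*47/6) = 7*(f - 47/6) = 7*(-47/6 + f) = -329/6 + 7*f)
1/(C/l(T(-22))) = 1/(119277/(-329/6 + 7*(-22)²)) = 1/(119277/(-329/6 + 7*484)) = 1/(119277/(-329/6 + 3388)) = 1/(119277/(19999/6)) = 1/(119277*(6/19999)) = 1/(715662/19999) = 19999/715662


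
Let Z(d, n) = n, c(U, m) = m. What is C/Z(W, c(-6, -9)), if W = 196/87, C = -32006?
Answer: 32006/9 ≈ 3556.2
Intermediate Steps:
W = 196/87 (W = 196*(1/87) = 196/87 ≈ 2.2529)
C/Z(W, c(-6, -9)) = -32006/(-9) = -32006*(-⅑) = 32006/9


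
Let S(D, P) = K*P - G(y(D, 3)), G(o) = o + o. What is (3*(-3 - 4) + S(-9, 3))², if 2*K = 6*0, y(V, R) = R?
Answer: 729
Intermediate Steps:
G(o) = 2*o
K = 0 (K = (6*0)/2 = (½)*0 = 0)
S(D, P) = -6 (S(D, P) = 0*P - 2*3 = 0 - 1*6 = 0 - 6 = -6)
(3*(-3 - 4) + S(-9, 3))² = (3*(-3 - 4) - 6)² = (3*(-7) - 6)² = (-21 - 6)² = (-27)² = 729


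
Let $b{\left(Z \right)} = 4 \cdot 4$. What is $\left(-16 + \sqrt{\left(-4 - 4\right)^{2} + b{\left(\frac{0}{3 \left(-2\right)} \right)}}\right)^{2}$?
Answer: $336 - 128 \sqrt{5} \approx 49.783$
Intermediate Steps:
$b{\left(Z \right)} = 16$
$\left(-16 + \sqrt{\left(-4 - 4\right)^{2} + b{\left(\frac{0}{3 \left(-2\right)} \right)}}\right)^{2} = \left(-16 + \sqrt{\left(-4 - 4\right)^{2} + 16}\right)^{2} = \left(-16 + \sqrt{\left(-8\right)^{2} + 16}\right)^{2} = \left(-16 + \sqrt{64 + 16}\right)^{2} = \left(-16 + \sqrt{80}\right)^{2} = \left(-16 + 4 \sqrt{5}\right)^{2}$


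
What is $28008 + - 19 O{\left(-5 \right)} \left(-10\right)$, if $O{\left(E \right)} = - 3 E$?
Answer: $30858$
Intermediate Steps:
$28008 + - 19 O{\left(-5 \right)} \left(-10\right) = 28008 + - 19 \left(\left(-3\right) \left(-5\right)\right) \left(-10\right) = 28008 + \left(-19\right) 15 \left(-10\right) = 28008 - -2850 = 28008 + 2850 = 30858$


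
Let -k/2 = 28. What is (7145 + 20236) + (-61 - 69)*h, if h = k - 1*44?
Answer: 40381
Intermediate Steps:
k = -56 (k = -2*28 = -56)
h = -100 (h = -56 - 1*44 = -56 - 44 = -100)
(7145 + 20236) + (-61 - 69)*h = (7145 + 20236) + (-61 - 69)*(-100) = 27381 - 130*(-100) = 27381 + 13000 = 40381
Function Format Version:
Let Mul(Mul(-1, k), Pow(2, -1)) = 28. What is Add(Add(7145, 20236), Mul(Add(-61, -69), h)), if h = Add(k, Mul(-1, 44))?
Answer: 40381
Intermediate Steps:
k = -56 (k = Mul(-2, 28) = -56)
h = -100 (h = Add(-56, Mul(-1, 44)) = Add(-56, -44) = -100)
Add(Add(7145, 20236), Mul(Add(-61, -69), h)) = Add(Add(7145, 20236), Mul(Add(-61, -69), -100)) = Add(27381, Mul(-130, -100)) = Add(27381, 13000) = 40381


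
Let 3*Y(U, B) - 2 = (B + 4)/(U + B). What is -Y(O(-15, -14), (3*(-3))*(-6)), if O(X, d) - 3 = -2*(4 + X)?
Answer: -72/79 ≈ -0.91139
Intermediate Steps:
O(X, d) = -5 - 2*X (O(X, d) = 3 - 2*(4 + X) = 3 + (-8 - 2*X) = -5 - 2*X)
Y(U, B) = ⅔ + (4 + B)/(3*(B + U)) (Y(U, B) = ⅔ + ((B + 4)/(U + B))/3 = ⅔ + ((4 + B)/(B + U))/3 = ⅔ + (4 + B)/(3*(B + U)))
-Y(O(-15, -14), (3*(-3))*(-6)) = -(4/3 + (3*(-3))*(-6) + 2*(-5 - 2*(-15))/3)/((3*(-3))*(-6) + (-5 - 2*(-15))) = -(4/3 - 9*(-6) + 2*(-5 + 30)/3)/(-9*(-6) + (-5 + 30)) = -(4/3 + 54 + (⅔)*25)/(54 + 25) = -(4/3 + 54 + 50/3)/79 = -72/79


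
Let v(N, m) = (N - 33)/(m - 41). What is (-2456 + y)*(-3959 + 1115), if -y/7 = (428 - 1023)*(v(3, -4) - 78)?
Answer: 923018304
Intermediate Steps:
v(N, m) = (-33 + N)/(-41 + m)
y = -966280/3 (y = -7*(428 - 1023)*((-33 + 3)/(-41 - 4) - 78) = -(-4165)*(-30/(-45) - 78) = -(-4165)*(-1/45*(-30) - 78) = -(-4165)*(⅔ - 78) = -(-4165)*(-232)/3 = -7*138040/3 = -966280/3 ≈ -3.2209e+5)
(-2456 + y)*(-3959 + 1115) = (-2456 - 966280/3)*(-3959 + 1115) = -973648/3*(-2844) = 923018304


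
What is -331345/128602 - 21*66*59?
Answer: -10516631293/128602 ≈ -81777.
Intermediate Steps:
-331345/128602 - 21*66*59 = -331345*1/128602 - 1386*59 = -331345/128602 - 1*81774 = -331345/128602 - 81774 = -10516631293/128602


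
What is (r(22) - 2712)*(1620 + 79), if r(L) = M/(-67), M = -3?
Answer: -308709999/67 ≈ -4.6076e+6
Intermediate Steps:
r(L) = 3/67 (r(L) = -3/(-67) = -3*(-1/67) = 3/67)
(r(22) - 2712)*(1620 + 79) = (3/67 - 2712)*(1620 + 79) = -181701/67*1699 = -308709999/67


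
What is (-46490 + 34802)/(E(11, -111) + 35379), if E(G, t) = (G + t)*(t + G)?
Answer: -11688/45379 ≈ -0.25756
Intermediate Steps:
E(G, t) = (G + t)**2 (E(G, t) = (G + t)*(G + t) = (G + t)**2)
(-46490 + 34802)/(E(11, -111) + 35379) = (-46490 + 34802)/((11 - 111)**2 + 35379) = -11688/((-100)**2 + 35379) = -11688/(10000 + 35379) = -11688/45379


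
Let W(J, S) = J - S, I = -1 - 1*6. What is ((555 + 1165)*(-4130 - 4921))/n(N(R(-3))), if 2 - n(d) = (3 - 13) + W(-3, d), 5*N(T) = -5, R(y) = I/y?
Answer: -1111980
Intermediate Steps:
I = -7 (I = -1 - 6 = -7)
R(y) = -7/y
N(T) = -1 (N(T) = (⅕)*(-5) = -1)
n(d) = 15 + d (n(d) = 2 - ((3 - 13) + (-3 - d)) = 2 - (-10 + (-3 - d)) = 2 - (-13 - d) = 2 + (13 + d) = 15 + d)
((555 + 1165)*(-4130 - 4921))/n(N(R(-3))) = ((555 + 1165)*(-4130 - 4921))/(15 - 1) = (1720*(-9051))/14 = -15567720*1/14 = -1111980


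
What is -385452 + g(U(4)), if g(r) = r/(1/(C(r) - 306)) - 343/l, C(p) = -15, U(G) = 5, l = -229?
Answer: -88635710/229 ≈ -3.8706e+5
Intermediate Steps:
g(r) = 343/229 - 321*r (g(r) = r/(1/(-15 - 306)) - 343/(-229) = r/(1/(-321)) - 343*(-1/229) = r/(-1/321) + 343/229 = r*(-321) + 343/229 = -321*r + 343/229 = 343/229 - 321*r)
-385452 + g(U(4)) = -385452 + (343/229 - 321*5) = -385452 + (343/229 - 1605) = -385452 - 367202/229 = -88635710/229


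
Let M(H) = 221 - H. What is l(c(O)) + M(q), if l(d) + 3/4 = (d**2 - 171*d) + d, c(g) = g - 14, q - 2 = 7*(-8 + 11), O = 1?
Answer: 10305/4 ≈ 2576.3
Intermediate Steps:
q = 23 (q = 2 + 7*(-8 + 11) = 2 + 7*3 = 2 + 21 = 23)
c(g) = -14 + g
l(d) = -3/4 + d**2 - 170*d (l(d) = -3/4 + ((d**2 - 171*d) + d) = -3/4 + (d**2 - 170*d) = -3/4 + d**2 - 170*d)
l(c(O)) + M(q) = (-3/4 + (-14 + 1)**2 - 170*(-14 + 1)) + (221 - 1*23) = (-3/4 + (-13)**2 - 170*(-13)) + (221 - 23) = (-3/4 + 169 + 2210) + 198 = 9513/4 + 198 = 10305/4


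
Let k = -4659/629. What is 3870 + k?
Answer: 2429571/629 ≈ 3862.6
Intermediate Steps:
k = -4659/629 (k = -4659*1/629 = -4659/629 ≈ -7.4070)
3870 + k = 3870 - 4659/629 = 2429571/629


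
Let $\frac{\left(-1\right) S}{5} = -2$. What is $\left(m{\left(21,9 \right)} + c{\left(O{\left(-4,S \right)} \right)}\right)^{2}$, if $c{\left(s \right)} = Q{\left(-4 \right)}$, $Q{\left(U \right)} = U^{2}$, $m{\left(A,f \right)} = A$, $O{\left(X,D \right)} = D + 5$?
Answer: $1369$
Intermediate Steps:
$S = 10$ ($S = \left(-5\right) \left(-2\right) = 10$)
$O{\left(X,D \right)} = 5 + D$
$c{\left(s \right)} = 16$ ($c{\left(s \right)} = \left(-4\right)^{2} = 16$)
$\left(m{\left(21,9 \right)} + c{\left(O{\left(-4,S \right)} \right)}\right)^{2} = \left(21 + 16\right)^{2} = 37^{2} = 1369$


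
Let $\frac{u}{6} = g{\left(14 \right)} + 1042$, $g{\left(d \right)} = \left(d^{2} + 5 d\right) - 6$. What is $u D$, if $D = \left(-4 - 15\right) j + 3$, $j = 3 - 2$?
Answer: $-124992$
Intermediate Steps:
$j = 1$
$g{\left(d \right)} = -6 + d^{2} + 5 d$
$u = 7812$ ($u = 6 \left(\left(-6 + 14^{2} + 5 \cdot 14\right) + 1042\right) = 6 \left(\left(-6 + 196 + 70\right) + 1042\right) = 6 \left(260 + 1042\right) = 6 \cdot 1302 = 7812$)
$D = -16$ ($D = \left(-4 - 15\right) 1 + 3 = \left(-19\right) 1 + 3 = -19 + 3 = -16$)
$u D = 7812 \left(-16\right) = -124992$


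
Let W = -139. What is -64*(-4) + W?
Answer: 117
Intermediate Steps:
-64*(-4) + W = -64*(-4) - 139 = 256 - 139 = 117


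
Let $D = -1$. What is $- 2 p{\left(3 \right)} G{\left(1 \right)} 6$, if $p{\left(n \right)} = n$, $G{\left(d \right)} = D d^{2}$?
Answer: $36$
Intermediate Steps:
$G{\left(d \right)} = - d^{2}$
$- 2 p{\left(3 \right)} G{\left(1 \right)} 6 = \left(-2\right) 3 \left(- 1^{2}\right) 6 = - 6 \left(\left(-1\right) 1\right) 6 = \left(-6\right) \left(-1\right) 6 = 6 \cdot 6 = 36$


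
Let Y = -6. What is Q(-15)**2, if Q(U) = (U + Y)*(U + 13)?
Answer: 1764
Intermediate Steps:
Q(U) = (-6 + U)*(13 + U) (Q(U) = (U - 6)*(U + 13) = (-6 + U)*(13 + U))
Q(-15)**2 = (-78 + (-15)**2 + 7*(-15))**2 = (-78 + 225 - 105)**2 = 42**2 = 1764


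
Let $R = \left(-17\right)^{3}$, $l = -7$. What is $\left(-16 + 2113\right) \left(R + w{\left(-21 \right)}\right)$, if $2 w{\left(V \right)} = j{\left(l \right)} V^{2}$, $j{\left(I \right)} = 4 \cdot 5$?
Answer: $-1054791$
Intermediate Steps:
$R = -4913$
$j{\left(I \right)} = 20$
$w{\left(V \right)} = 10 V^{2}$ ($w{\left(V \right)} = \frac{20 V^{2}}{2} = 10 V^{2}$)
$\left(-16 + 2113\right) \left(R + w{\left(-21 \right)}\right) = \left(-16 + 2113\right) \left(-4913 + 10 \left(-21\right)^{2}\right) = 2097 \left(-4913 + 10 \cdot 441\right) = 2097 \left(-4913 + 4410\right) = 2097 \left(-503\right) = -1054791$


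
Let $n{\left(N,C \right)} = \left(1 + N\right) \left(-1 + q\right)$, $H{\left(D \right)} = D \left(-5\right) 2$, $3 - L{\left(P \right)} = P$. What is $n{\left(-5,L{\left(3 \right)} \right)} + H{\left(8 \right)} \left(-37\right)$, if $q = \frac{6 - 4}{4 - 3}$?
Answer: $2956$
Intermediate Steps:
$L{\left(P \right)} = 3 - P$
$q = 2$ ($q = \frac{2}{1} = 2 \cdot 1 = 2$)
$H{\left(D \right)} = - 10 D$ ($H{\left(D \right)} = - 5 D 2 = - 10 D$)
$n{\left(N,C \right)} = 1 + N$ ($n{\left(N,C \right)} = \left(1 + N\right) \left(-1 + 2\right) = \left(1 + N\right) 1 = 1 + N$)
$n{\left(-5,L{\left(3 \right)} \right)} + H{\left(8 \right)} \left(-37\right) = \left(1 - 5\right) + \left(-10\right) 8 \left(-37\right) = -4 - -2960 = -4 + 2960 = 2956$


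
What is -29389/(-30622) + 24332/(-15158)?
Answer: -13618911/21098558 ≈ -0.64549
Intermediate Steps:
-29389/(-30622) + 24332/(-15158) = -29389*(-1/30622) + 24332*(-1/15158) = 29389/30622 - 1106/689 = -13618911/21098558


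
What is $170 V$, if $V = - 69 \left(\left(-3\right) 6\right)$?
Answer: $211140$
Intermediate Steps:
$V = 1242$ ($V = \left(-69\right) \left(-18\right) = 1242$)
$170 V = 170 \cdot 1242 = 211140$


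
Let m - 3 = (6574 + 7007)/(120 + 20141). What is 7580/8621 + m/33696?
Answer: 431301515377/490473587448 ≈ 0.87936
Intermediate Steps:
m = 74364/20261 (m = 3 + (6574 + 7007)/(120 + 20141) = 3 + 13581/20261 = 74364/20261 ≈ 3.6703)
7580/8621 + m/33696 = 7580/8621 + (74364/20261)/33696 = 7580*(1/8621) + (74364/20261)*(1/33696) = 7580/8621 + 6197/56892888 = 431301515377/490473587448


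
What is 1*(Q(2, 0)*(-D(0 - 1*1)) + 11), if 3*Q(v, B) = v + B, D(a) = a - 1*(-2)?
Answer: 31/3 ≈ 10.333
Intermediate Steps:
D(a) = 2 + a (D(a) = a + 2 = 2 + a)
Q(v, B) = B/3 + v/3 (Q(v, B) = (v + B)/3 = (B + v)/3 = B/3 + v/3)
1*(Q(2, 0)*(-D(0 - 1*1)) + 11) = 1*(((1/3)*0 + (1/3)*2)*(-(2 + (0 - 1*1))) + 11) = 1*((0 + 2/3)*(-(2 + (0 - 1))) + 11) = 1*(2*(-(2 - 1))/3 + 11) = 1*(2*(-1*1)/3 + 11) = 1*((2/3)*(-1) + 11) = 1*(-2/3 + 11) = 1*(31/3) = 31/3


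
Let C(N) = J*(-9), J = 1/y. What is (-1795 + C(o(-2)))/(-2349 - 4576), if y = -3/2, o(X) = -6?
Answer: 1789/6925 ≈ 0.25834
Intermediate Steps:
y = -3/2 (y = -3*½ = -3/2 ≈ -1.5000)
J = -⅔ (J = 1/(-3/2) = -⅔ ≈ -0.66667)
C(N) = 6 (C(N) = -⅔*(-9) = 6)
(-1795 + C(o(-2)))/(-2349 - 4576) = (-1795 + 6)/(-2349 - 4576) = -1789/(-6925) = -1789*(-1/6925) = 1789/6925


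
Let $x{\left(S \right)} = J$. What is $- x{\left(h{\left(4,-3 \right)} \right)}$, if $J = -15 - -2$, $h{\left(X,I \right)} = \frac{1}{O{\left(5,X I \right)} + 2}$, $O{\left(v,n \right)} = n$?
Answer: $13$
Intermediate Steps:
$h{\left(X,I \right)} = \frac{1}{2 + I X}$ ($h{\left(X,I \right)} = \frac{1}{X I + 2} = \frac{1}{I X + 2} = \frac{1}{2 + I X}$)
$J = -13$ ($J = -15 + 2 = -13$)
$x{\left(S \right)} = -13$
$- x{\left(h{\left(4,-3 \right)} \right)} = \left(-1\right) \left(-13\right) = 13$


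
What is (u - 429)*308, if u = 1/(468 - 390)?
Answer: -5152994/39 ≈ -1.3213e+5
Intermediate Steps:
u = 1/78 ≈ 0.012821
(u - 429)*308 = (1/78 - 429)*308 = -33461/78*308 = -5152994/39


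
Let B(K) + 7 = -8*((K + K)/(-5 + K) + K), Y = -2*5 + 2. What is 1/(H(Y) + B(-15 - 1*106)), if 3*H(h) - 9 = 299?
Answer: 63/66043 ≈ 0.00095392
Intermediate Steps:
Y = -8 (Y = -10 + 2 = -8)
H(h) = 308/3 (H(h) = 3 + (⅓)*299 = 3 + 299/3 = 308/3)
B(K) = -7 - 8*K - 16*K/(-5 + K) (B(K) = -7 - 8*((K + K)/(-5 + K) + K) = -7 - 8*((2*K)/(-5 + K) + K) = -7 - 8*(2*K/(-5 + K) + K) = -7 - 8*(K + 2*K/(-5 + K)) = -7 + (-8*K - 16*K/(-5 + K)) = -7 - 8*K - 16*K/(-5 + K))
1/(H(Y) + B(-15 - 1*106)) = 1/(308/3 + (35 - 8*(-15 - 1*106)² + 17*(-15 - 1*106))/(-5 + (-15 - 1*106))) = 1/(308/3 + (35 - 8*(-15 - 106)² + 17*(-15 - 106))/(-5 + (-15 - 106))) = 1/(308/3 + (35 - 8*(-121)² + 17*(-121))/(-5 - 121)) = 1/(308/3 + (35 - 8*14641 - 2057)/(-126)) = 1/(308/3 - (35 - 117128 - 2057)/126) = 1/(308/3 - 1/126*(-119150)) = 1/(308/3 + 59575/63) = 1/(66043/63) = 63/66043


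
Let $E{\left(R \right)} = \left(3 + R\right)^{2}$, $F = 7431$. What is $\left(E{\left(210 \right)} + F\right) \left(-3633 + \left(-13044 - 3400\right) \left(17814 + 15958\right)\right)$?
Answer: $-29322501172800$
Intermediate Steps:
$\left(E{\left(210 \right)} + F\right) \left(-3633 + \left(-13044 - 3400\right) \left(17814 + 15958\right)\right) = \left(\left(3 + 210\right)^{2} + 7431\right) \left(-3633 + \left(-13044 - 3400\right) \left(17814 + 15958\right)\right) = \left(213^{2} + 7431\right) \left(-3633 - 555346768\right) = \left(45369 + 7431\right) \left(-3633 - 555346768\right) = 52800 \left(-555350401\right) = -29322501172800$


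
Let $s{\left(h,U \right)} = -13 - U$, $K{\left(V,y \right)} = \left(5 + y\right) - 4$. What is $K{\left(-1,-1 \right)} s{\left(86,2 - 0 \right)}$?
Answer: $0$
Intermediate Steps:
$K{\left(V,y \right)} = 1 + y$
$K{\left(-1,-1 \right)} s{\left(86,2 - 0 \right)} = \left(1 - 1\right) \left(-13 - \left(2 - 0\right)\right) = 0 \left(-13 - \left(2 + 0\right)\right) = 0 \left(-13 - 2\right) = 0 \left(-15\right) = 0$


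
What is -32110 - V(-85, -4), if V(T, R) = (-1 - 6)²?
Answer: -32159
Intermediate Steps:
V(T, R) = 49 (V(T, R) = (-7)² = 49)
-32110 - V(-85, -4) = -32110 - 1*49 = -32110 - 49 = -32159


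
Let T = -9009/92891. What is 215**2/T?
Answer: -4293886475/9009 ≈ -4.7662e+5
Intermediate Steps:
T = -9009/92891 (T = -9009*1/92891 = -9009/92891 ≈ -0.096985)
215**2/T = 215**2/(-9009/92891) = 46225*(-92891/9009) = -4293886475/9009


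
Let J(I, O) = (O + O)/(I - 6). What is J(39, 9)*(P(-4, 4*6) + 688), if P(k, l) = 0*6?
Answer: 4128/11 ≈ 375.27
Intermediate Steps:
J(I, O) = 2*O/(-6 + I) (J(I, O) = (2*O)/(-6 + I) = 2*O/(-6 + I))
P(k, l) = 0
J(39, 9)*(P(-4, 4*6) + 688) = (2*9/(-6 + 39))*(0 + 688) = (2*9/33)*688 = (2*9*(1/33))*688 = (6/11)*688 = 4128/11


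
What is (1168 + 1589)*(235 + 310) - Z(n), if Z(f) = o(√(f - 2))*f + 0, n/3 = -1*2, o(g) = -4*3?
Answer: 1502493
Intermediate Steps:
o(g) = -12
n = -6 (n = 3*(-1*2) = 3*(-2) = -6)
Z(f) = -12*f (Z(f) = -12*f + 0 = -12*f)
(1168 + 1589)*(235 + 310) - Z(n) = (1168 + 1589)*(235 + 310) - (-12)*(-6) = 2757*545 - 1*72 = 1502565 - 72 = 1502493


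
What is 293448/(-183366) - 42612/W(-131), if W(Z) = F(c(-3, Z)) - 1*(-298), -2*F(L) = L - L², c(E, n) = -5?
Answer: -1317573536/9565593 ≈ -137.74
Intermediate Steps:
F(L) = L²/2 - L/2 (F(L) = -(L - L²)/2 = L²/2 - L/2)
W(Z) = 313 (W(Z) = (½)*(-5)*(-1 - 5) - 1*(-298) = (½)*(-5)*(-6) + 298 = 15 + 298 = 313)
293448/(-183366) - 42612/W(-131) = 293448/(-183366) - 42612/313 = 293448*(-1/183366) - 42612*1/313 = -48908/30561 - 42612/313 = -1317573536/9565593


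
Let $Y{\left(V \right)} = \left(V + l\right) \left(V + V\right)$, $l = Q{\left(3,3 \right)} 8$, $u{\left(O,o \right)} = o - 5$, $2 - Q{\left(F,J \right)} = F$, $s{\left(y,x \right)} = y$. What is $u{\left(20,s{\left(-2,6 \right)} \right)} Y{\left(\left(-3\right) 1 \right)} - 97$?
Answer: $-559$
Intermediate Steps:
$Q{\left(F,J \right)} = 2 - F$
$u{\left(O,o \right)} = -5 + o$ ($u{\left(O,o \right)} = o - 5 = -5 + o$)
$l = -8$ ($l = \left(2 - 3\right) 8 = \left(-1\right) 8 = -8$)
$Y{\left(V \right)} = 2 V \left(-8 + V\right)$ ($Y{\left(V \right)} = \left(V - 8\right) \left(V + V\right) = \left(-8 + V\right) 2 V = 2 V \left(-8 + V\right)$)
$u{\left(20,s{\left(-2,6 \right)} \right)} Y{\left(\left(-3\right) 1 \right)} - 97 = \left(-5 - 2\right) 2 \left(\left(-3\right) 1\right) \left(-8 - 3\right) - 97 = - 7 \cdot 2 \left(-3\right) \left(-8 - 3\right) - 97 = - 7 \cdot 2 \left(-3\right) \left(-11\right) - 97 = \left(-7\right) 66 - 97 = -462 - 97 = -559$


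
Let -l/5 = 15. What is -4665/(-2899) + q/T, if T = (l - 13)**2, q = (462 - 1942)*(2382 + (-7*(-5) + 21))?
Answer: -651510125/1403116 ≈ -464.33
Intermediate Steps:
l = -75 (l = -5*15 = -75)
q = -3608240 (q = -1480*(2382 + (35 + 21)) = -1480*(2382 + 56) = -1480*2438 = -3608240)
T = 7744 (T = (-75 - 13)**2 = (-88)**2 = 7744)
-4665/(-2899) + q/T = -4665/(-2899) - 3608240/7744 = -4665*(-1/2899) - 3608240*1/7744 = 4665/2899 - 225515/484 = -651510125/1403116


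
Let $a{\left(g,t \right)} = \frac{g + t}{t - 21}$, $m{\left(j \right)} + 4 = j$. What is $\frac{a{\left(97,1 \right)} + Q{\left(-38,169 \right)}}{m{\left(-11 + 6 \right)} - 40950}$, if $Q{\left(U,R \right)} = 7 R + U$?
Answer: $- \frac{11401}{409590} \approx -0.027835$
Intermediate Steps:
$Q{\left(U,R \right)} = U + 7 R$
$m{\left(j \right)} = -4 + j$
$a{\left(g,t \right)} = \frac{g + t}{-21 + t}$
$\frac{a{\left(97,1 \right)} + Q{\left(-38,169 \right)}}{m{\left(-11 + 6 \right)} - 40950} = \frac{\frac{97 + 1}{-21 + 1} + \left(-38 + 7 \cdot 169\right)}{\left(-4 + \left(-11 + 6\right)\right) - 40950} = \frac{\frac{1}{-20} \cdot 98 + \left(-38 + 1183\right)}{\left(-4 - 5\right) - 40950} = \frac{\left(- \frac{1}{20}\right) 98 + 1145}{-9 - 40950} = \frac{- \frac{49}{10} + 1145}{-40959} = \frac{11401}{10} \left(- \frac{1}{40959}\right) = - \frac{11401}{409590}$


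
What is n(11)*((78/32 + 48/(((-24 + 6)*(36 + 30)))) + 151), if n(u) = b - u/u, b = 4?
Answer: 242981/528 ≈ 460.19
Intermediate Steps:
n(u) = 3 (n(u) = 4 - u/u = 4 - 1*1 = 4 - 1 = 3)
n(11)*((78/32 + 48/(((-24 + 6)*(36 + 30)))) + 151) = 3*((78/32 + 48/(((-24 + 6)*(36 + 30)))) + 151) = 3*((78*(1/32) + 48/((-18*66))) + 151) = 3*((39/16 + 48/(-1188)) + 151) = 3*((39/16 + 48*(-1/1188)) + 151) = 3*((39/16 - 4/99) + 151) = 3*(3797/1584 + 151) = 3*(242981/1584) = 242981/528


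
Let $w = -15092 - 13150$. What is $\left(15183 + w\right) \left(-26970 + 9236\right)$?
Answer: $231588306$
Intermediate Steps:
$w = -28242$ ($w = -15092 - 13150 = -28242$)
$\left(15183 + w\right) \left(-26970 + 9236\right) = \left(15183 - 28242\right) \left(-26970 + 9236\right) = \left(-13059\right) \left(-17734\right) = 231588306$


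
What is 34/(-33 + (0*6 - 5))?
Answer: -17/19 ≈ -0.89474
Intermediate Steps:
34/(-33 + (0*6 - 5)) = 34/(-33 + (0 - 5)) = 34/(-33 - 5) = 34/(-38) = -1/38*34 = -17/19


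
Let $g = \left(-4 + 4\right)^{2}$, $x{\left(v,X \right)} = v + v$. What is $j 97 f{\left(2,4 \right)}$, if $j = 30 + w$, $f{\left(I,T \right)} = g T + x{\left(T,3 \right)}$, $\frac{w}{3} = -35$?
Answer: $-58200$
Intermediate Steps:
$w = -105$ ($w = 3 \left(-35\right) = -105$)
$x{\left(v,X \right)} = 2 v$
$g = 0$ ($g = 0^{2} = 0$)
$f{\left(I,T \right)} = 2 T$ ($f{\left(I,T \right)} = 0 T + 2 T = 0 + 2 T = 2 T$)
$j = -75$ ($j = 30 - 105 = -75$)
$j 97 f{\left(2,4 \right)} = \left(-75\right) 97 \cdot 2 \cdot 4 = \left(-7275\right) 8 = -58200$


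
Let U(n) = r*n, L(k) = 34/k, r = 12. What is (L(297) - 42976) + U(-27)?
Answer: -12860066/297 ≈ -43300.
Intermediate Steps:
U(n) = 12*n
(L(297) - 42976) + U(-27) = (34/297 - 42976) + 12*(-27) = (34*(1/297) - 42976) - 324 = (34/297 - 42976) - 324 = -12763838/297 - 324 = -12860066/297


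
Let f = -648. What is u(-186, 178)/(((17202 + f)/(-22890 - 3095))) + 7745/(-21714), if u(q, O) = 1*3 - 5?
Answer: 55570325/19969642 ≈ 2.7827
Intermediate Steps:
u(q, O) = -2 (u(q, O) = 3 - 5 = -2)
u(-186, 178)/(((17202 + f)/(-22890 - 3095))) + 7745/(-21714) = -2*(-22890 - 3095)/(17202 - 648) + 7745/(-21714) = -2/(16554/(-25985)) + 7745*(-1/21714) = -2/(16554*(-1/25985)) - 7745/21714 = -2/(-16554/25985) - 7745/21714 = -2*(-25985/16554) - 7745/21714 = 25985/8277 - 7745/21714 = 55570325/19969642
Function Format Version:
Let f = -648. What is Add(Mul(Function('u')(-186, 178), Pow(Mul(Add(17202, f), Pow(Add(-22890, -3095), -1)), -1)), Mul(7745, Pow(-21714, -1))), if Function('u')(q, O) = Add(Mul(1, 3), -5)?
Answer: Rational(55570325, 19969642) ≈ 2.7827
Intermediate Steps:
Function('u')(q, O) = -2 (Function('u')(q, O) = Add(3, -5) = -2)
Add(Mul(Function('u')(-186, 178), Pow(Mul(Add(17202, f), Pow(Add(-22890, -3095), -1)), -1)), Mul(7745, Pow(-21714, -1))) = Add(Mul(-2, Pow(Mul(Add(17202, -648), Pow(Add(-22890, -3095), -1)), -1)), Mul(7745, Pow(-21714, -1))) = Add(Mul(-2, Pow(Mul(16554, Pow(-25985, -1)), -1)), Mul(7745, Rational(-1, 21714))) = Add(Mul(-2, Pow(Mul(16554, Rational(-1, 25985)), -1)), Rational(-7745, 21714)) = Add(Mul(-2, Pow(Rational(-16554, 25985), -1)), Rational(-7745, 21714)) = Add(Mul(-2, Rational(-25985, 16554)), Rational(-7745, 21714)) = Add(Rational(25985, 8277), Rational(-7745, 21714)) = Rational(55570325, 19969642)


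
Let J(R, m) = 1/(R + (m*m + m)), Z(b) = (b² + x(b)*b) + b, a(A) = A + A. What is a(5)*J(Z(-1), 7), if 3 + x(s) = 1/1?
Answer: 5/29 ≈ 0.17241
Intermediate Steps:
x(s) = -2 (x(s) = -3 + 1/1 = -3 + 1 = -2)
a(A) = 2*A
Z(b) = b² - b (Z(b) = (b² - 2*b) + b = b² - b)
J(R, m) = 1/(R + m + m²) (J(R, m) = 1/(R + (m² + m)) = 1/(R + (m + m²)) = 1/(R + m + m²))
a(5)*J(Z(-1), 7) = (2*5)/(-(-1 - 1) + 7 + 7²) = 10/(-1*(-2) + 7 + 49) = 10/(2 + 7 + 49) = 10/58 = 10*(1/58) = 5/29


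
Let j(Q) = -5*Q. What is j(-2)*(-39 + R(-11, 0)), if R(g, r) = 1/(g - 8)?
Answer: -7420/19 ≈ -390.53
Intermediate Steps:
R(g, r) = 1/(-8 + g)
j(-2)*(-39 + R(-11, 0)) = (-5*(-2))*(-39 + 1/(-8 - 11)) = 10*(-39 + 1/(-19)) = 10*(-39 - 1/19) = 10*(-742/19) = -7420/19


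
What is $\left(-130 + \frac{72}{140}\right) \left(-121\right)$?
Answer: $\frac{548372}{35} \approx 15668.0$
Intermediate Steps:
$\left(-130 + \frac{72}{140}\right) \left(-121\right) = \left(-130 + 72 \cdot \frac{1}{140}\right) \left(-121\right) = \left(-130 + \frac{18}{35}\right) \left(-121\right) = \left(- \frac{4532}{35}\right) \left(-121\right) = \frac{548372}{35}$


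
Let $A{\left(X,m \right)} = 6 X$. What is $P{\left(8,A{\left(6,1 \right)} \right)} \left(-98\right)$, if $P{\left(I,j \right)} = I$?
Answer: $-784$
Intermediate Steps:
$P{\left(8,A{\left(6,1 \right)} \right)} \left(-98\right) = 8 \left(-98\right) = -784$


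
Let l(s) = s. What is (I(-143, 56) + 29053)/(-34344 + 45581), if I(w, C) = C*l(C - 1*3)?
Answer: 32021/11237 ≈ 2.8496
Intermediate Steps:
I(w, C) = C*(-3 + C) (I(w, C) = C*(C - 1*3) = C*(C - 3) = C*(-3 + C))
(I(-143, 56) + 29053)/(-34344 + 45581) = (56*(-3 + 56) + 29053)/(-34344 + 45581) = (56*53 + 29053)/11237 = (2968 + 29053)*(1/11237) = 32021*(1/11237) = 32021/11237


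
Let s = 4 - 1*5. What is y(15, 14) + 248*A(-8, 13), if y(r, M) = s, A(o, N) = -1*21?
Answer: -5209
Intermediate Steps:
s = -1 (s = 4 - 5 = -1)
A(o, N) = -21
y(r, M) = -1
y(15, 14) + 248*A(-8, 13) = -1 + 248*(-21) = -1 - 5208 = -5209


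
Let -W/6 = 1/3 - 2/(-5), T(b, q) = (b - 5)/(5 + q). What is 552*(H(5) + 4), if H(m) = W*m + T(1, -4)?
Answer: -12144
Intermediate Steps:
T(b, q) = (-5 + b)/(5 + q)
W = -22/5 (W = -6*(1/3 - 2/(-5)) = -6*(1*(1/3) - 2*(-1/5)) = -6*(1/3 + 2/5) = -6*11/15 = -22/5 ≈ -4.4000)
H(m) = -4 - 22*m/5 (H(m) = -22*m/5 + (-5 + 1)/(5 - 4) = -22*m/5 - 4/1 = -22*m/5 + 1*(-4) = -22*m/5 - 4 = -4 - 22*m/5)
552*(H(5) + 4) = 552*((-4 - 22/5*5) + 4) = 552*((-4 - 22) + 4) = 552*(-26 + 4) = 552*(-22) = -12144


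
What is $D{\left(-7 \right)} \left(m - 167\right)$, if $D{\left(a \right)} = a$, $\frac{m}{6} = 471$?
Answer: $-18613$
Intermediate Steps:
$m = 2826$ ($m = 6 \cdot 471 = 2826$)
$D{\left(-7 \right)} \left(m - 167\right) = - 7 \left(2826 - 167\right) = \left(-7\right) 2659 = -18613$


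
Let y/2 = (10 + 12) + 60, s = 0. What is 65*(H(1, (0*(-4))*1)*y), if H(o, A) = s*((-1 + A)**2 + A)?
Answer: 0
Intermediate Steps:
y = 164 (y = 2*((10 + 12) + 60) = 2*(22 + 60) = 2*82 = 164)
H(o, A) = 0 (H(o, A) = 0*((-1 + A)**2 + A) = 0*(A + (-1 + A)**2) = 0)
65*(H(1, (0*(-4))*1)*y) = 65*(0*164) = 65*0 = 0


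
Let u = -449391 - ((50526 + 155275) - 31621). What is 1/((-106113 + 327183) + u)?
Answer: -1/402501 ≈ -2.4845e-6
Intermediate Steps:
u = -623571 (u = -449391 - (205801 - 31621) = -449391 - 1*174180 = -449391 - 174180 = -623571)
1/((-106113 + 327183) + u) = 1/((-106113 + 327183) - 623571) = 1/(221070 - 623571) = 1/(-402501) = -1/402501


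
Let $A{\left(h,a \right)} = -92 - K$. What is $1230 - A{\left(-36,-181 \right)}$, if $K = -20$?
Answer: $1302$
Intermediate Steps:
$A{\left(h,a \right)} = -72$ ($A{\left(h,a \right)} = -92 - -20 = -92 + 20 = -72$)
$1230 - A{\left(-36,-181 \right)} = 1230 - -72 = 1230 + 72 = 1302$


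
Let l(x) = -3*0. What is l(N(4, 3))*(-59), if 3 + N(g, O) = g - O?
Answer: 0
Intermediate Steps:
N(g, O) = -3 + g - O (N(g, O) = -3 + (g - O) = -3 + g - O)
l(x) = 0
l(N(4, 3))*(-59) = 0*(-59) = 0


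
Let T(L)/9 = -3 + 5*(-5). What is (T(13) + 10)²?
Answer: 58564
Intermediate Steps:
T(L) = -252 (T(L) = 9*(-3 + 5*(-5)) = 9*(-3 - 25) = 9*(-28) = -252)
(T(13) + 10)² = (-252 + 10)² = (-242)² = 58564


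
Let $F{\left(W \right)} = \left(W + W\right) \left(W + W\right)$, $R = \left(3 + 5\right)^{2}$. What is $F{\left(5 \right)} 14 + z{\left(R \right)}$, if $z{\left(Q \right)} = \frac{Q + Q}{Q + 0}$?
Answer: $1402$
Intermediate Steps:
$R = 64$ ($R = 8^{2} = 64$)
$z{\left(Q \right)} = 2$ ($z{\left(Q \right)} = \frac{2 Q}{Q} = 2$)
$F{\left(W \right)} = 4 W^{2}$ ($F{\left(W \right)} = 2 W 2 W = 4 W^{2}$)
$F{\left(5 \right)} 14 + z{\left(R \right)} = 4 \cdot 5^{2} \cdot 14 + 2 = 4 \cdot 25 \cdot 14 + 2 = 100 \cdot 14 + 2 = 1400 + 2 = 1402$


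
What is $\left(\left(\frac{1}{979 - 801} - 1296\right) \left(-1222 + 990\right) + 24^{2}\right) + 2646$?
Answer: $\frac{27046450}{89} \approx 3.0389 \cdot 10^{5}$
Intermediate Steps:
$\left(\left(\frac{1}{979 - 801} - 1296\right) \left(-1222 + 990\right) + 24^{2}\right) + 2646 = \left(\left(\frac{1}{178} - 1296\right) \left(-232\right) + 576\right) + 2646 = \left(\left(- \frac{230687}{178}\right) \left(-232\right) + 576\right) + 2646 = \left(\frac{26759692}{89} + 576\right) + 2646 = \frac{26810956}{89} + 2646 = \frac{27046450}{89}$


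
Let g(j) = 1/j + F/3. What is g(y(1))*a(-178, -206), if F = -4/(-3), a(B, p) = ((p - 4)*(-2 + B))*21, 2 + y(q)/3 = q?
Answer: 88200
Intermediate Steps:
y(q) = -6 + 3*q
a(B, p) = 21*(-4 + p)*(-2 + B) (a(B, p) = ((-4 + p)*(-2 + B))*21 = 21*(-4 + p)*(-2 + B))
F = 4/3 (F = -4*(-1/3) = 4/3 ≈ 1.3333)
g(j) = 4/9 + 1/j (g(j) = 1/j + (4/3)/3 = 1/j + (4/3)*(1/3) = 1/j + 4/9 = 4/9 + 1/j)
g(y(1))*a(-178, -206) = (4/9 + 1/(-6 + 3*1))*(168 - 84*(-178) - 42*(-206) + 21*(-178)*(-206)) = (4/9 + 1/(-6 + 3))*(168 + 14952 + 8652 + 770028) = (4/9 + 1/(-3))*793800 = (4/9 - 1/3)*793800 = (1/9)*793800 = 88200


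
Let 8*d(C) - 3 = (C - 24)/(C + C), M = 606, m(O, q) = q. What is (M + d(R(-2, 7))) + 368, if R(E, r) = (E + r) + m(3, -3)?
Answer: 15579/16 ≈ 973.69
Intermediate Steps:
R(E, r) = -3 + E + r (R(E, r) = (E + r) - 3 = -3 + E + r)
d(C) = 3/8 + (-24 + C)/(16*C) (d(C) = 3/8 + ((C - 24)/(C + C))/8 = 3/8 + ((-24 + C)/((2*C)))/8 = 3/8 + ((-24 + C)*(1/(2*C)))/8 = 3/8 + ((-24 + C)/(2*C))/8 = 3/8 + (-24 + C)/(16*C))
(M + d(R(-2, 7))) + 368 = (606 + (-24 + 7*(-3 - 2 + 7))/(16*(-3 - 2 + 7))) + 368 = (606 + (1/16)*(-24 + 7*2)/2) + 368 = (606 + (1/16)*(½)*(-24 + 14)) + 368 = (606 + (1/16)*(½)*(-10)) + 368 = (606 - 5/16) + 368 = 9691/16 + 368 = 15579/16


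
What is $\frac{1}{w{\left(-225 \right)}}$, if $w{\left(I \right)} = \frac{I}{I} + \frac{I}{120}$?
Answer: $- \frac{8}{7} \approx -1.1429$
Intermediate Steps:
$w{\left(I \right)} = 1 + \frac{I}{120}$ ($w{\left(I \right)} = 1 + I \frac{1}{120} = 1 + \frac{I}{120}$)
$\frac{1}{w{\left(-225 \right)}} = \frac{1}{1 + \frac{1}{120} \left(-225\right)} = \frac{1}{1 - \frac{15}{8}} = \frac{1}{- \frac{7}{8}} = - \frac{8}{7}$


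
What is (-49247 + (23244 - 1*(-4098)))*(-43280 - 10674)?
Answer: 1181862370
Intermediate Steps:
(-49247 + (23244 - 1*(-4098)))*(-43280 - 10674) = (-49247 + (23244 + 4098))*(-53954) = (-49247 + 27342)*(-53954) = -21905*(-53954) = 1181862370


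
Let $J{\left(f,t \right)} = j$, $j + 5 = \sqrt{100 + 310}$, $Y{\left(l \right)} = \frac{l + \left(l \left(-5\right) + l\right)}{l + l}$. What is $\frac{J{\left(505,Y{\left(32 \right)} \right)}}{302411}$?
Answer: $- \frac{5}{302411} + \frac{\sqrt{410}}{302411} \approx 5.0423 \cdot 10^{-5}$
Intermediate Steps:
$Y{\left(l \right)} = - \frac{3}{2}$ ($Y{\left(l \right)} = \frac{l + \left(- 5 l + l\right)}{2 l} = \left(l - 4 l\right) \frac{1}{2 l} = - 3 l \frac{1}{2 l} = - \frac{3}{2}$)
$j = -5 + \sqrt{410}$ ($j = -5 + \sqrt{100 + 310} = -5 + \sqrt{410} \approx 15.248$)
$J{\left(f,t \right)} = -5 + \sqrt{410}$
$\frac{J{\left(505,Y{\left(32 \right)} \right)}}{302411} = \frac{-5 + \sqrt{410}}{302411} = \left(-5 + \sqrt{410}\right) \frac{1}{302411} = - \frac{5}{302411} + \frac{\sqrt{410}}{302411}$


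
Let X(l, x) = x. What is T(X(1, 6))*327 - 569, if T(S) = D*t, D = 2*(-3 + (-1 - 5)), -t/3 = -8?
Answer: -141833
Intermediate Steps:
t = 24 (t = -3*(-8) = 24)
D = -18 (D = 2*(-3 - 6) = 2*(-9) = -18)
T(S) = -432 (T(S) = -18*24 = -432)
T(X(1, 6))*327 - 569 = -432*327 - 569 = -141264 - 569 = -141833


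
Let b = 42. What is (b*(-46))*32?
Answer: -61824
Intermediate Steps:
(b*(-46))*32 = (42*(-46))*32 = -1932*32 = -61824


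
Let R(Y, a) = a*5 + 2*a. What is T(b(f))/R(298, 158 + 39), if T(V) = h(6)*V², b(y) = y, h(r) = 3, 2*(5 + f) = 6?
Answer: 12/1379 ≈ 0.0087020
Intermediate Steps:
f = -2 (f = -5 + (½)*6 = -5 + 3 = -2)
R(Y, a) = 7*a (R(Y, a) = 5*a + 2*a = 7*a)
T(V) = 3*V²
T(b(f))/R(298, 158 + 39) = (3*(-2)²)/((7*(158 + 39))) = (3*4)/((7*197)) = 12/1379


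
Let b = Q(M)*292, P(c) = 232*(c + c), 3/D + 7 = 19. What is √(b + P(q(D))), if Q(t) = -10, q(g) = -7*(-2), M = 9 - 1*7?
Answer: 2*√894 ≈ 59.800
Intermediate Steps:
D = ¼ (D = 3/(-7 + 19) = 3/12 = 3*(1/12) = ¼ ≈ 0.25000)
M = 2 (M = 9 - 7 = 2)
q(g) = 14
P(c) = 464*c (P(c) = 232*(2*c) = 464*c)
b = -2920 (b = -10*292 = -2920)
√(b + P(q(D))) = √(-2920 + 464*14) = √(-2920 + 6496) = √3576 = 2*√894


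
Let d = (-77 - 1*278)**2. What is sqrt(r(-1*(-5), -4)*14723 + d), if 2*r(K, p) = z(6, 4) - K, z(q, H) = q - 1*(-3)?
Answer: sqrt(155471) ≈ 394.30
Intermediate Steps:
z(q, H) = 3 + q (z(q, H) = q + 3 = 3 + q)
d = 126025 (d = (-77 - 278)**2 = (-355)**2 = 126025)
r(K, p) = 9/2 - K/2 (r(K, p) = ((3 + 6) - K)/2 = (9 - K)/2 = 9/2 - K/2)
sqrt(r(-1*(-5), -4)*14723 + d) = sqrt((9/2 - (-1)*(-5)/2)*14723 + 126025) = sqrt((9/2 - 1/2*5)*14723 + 126025) = sqrt((9/2 - 5/2)*14723 + 126025) = sqrt(2*14723 + 126025) = sqrt(29446 + 126025) = sqrt(155471)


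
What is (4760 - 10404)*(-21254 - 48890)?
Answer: 395892736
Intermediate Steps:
(4760 - 10404)*(-21254 - 48890) = -5644*(-70144) = 395892736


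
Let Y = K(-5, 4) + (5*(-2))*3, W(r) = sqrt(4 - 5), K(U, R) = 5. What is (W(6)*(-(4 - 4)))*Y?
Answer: 0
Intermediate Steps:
W(r) = I (W(r) = sqrt(-1) = I)
Y = -25 (Y = 5 + (5*(-2))*3 = 5 - 10*3 = 5 - 30 = -25)
(W(6)*(-(4 - 4)))*Y = (I*(-(4 - 4)))*(-25) = (I*(-1*0))*(-25) = (I*0)*(-25) = 0*(-25) = 0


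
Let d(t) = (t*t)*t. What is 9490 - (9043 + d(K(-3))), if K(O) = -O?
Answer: 420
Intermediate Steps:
d(t) = t**3 (d(t) = t**2*t = t**3)
9490 - (9043 + d(K(-3))) = 9490 - (9043 + (-1*(-3))**3) = 9490 - (9043 + 3**3) = 9490 - (9043 + 27) = 9490 - 1*9070 = 9490 - 9070 = 420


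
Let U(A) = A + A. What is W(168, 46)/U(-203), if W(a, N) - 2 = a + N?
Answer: -108/203 ≈ -0.53202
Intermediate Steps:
U(A) = 2*A
W(a, N) = 2 + N + a (W(a, N) = 2 + (a + N) = 2 + (N + a) = 2 + N + a)
W(168, 46)/U(-203) = (2 + 46 + 168)/((2*(-203))) = 216/(-406) = 216*(-1/406) = -108/203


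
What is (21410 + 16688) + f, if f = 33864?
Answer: 71962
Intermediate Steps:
(21410 + 16688) + f = (21410 + 16688) + 33864 = 38098 + 33864 = 71962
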